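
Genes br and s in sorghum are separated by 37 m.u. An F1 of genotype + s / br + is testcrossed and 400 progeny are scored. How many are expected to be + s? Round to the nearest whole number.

A map distance of 37 m.u. corresponds to a recombination frequency of 0.370.
The F1 is + s / br +, so + s is a parental gamete class with expected frequency (1 − r)/2 = 0.630/2 = 0.3150.
Expected number = 0.3150 × 400 = 126.00 ≈ 126.

126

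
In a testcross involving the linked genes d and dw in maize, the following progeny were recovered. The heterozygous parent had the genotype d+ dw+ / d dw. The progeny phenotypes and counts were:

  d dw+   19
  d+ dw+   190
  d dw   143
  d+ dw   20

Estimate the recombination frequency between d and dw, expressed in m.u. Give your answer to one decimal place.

The recombinant classes are d+ dw and d dw+: 20 + 19 = 39.
Recombination frequency = 39/372 = 0.1048 ≈ 10.5%, i.e. 10.5 m.u.

10.5 m.u.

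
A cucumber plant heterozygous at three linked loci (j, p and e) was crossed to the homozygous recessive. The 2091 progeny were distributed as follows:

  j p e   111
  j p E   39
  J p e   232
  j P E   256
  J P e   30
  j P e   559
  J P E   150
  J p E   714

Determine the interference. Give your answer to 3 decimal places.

The two most frequent reciprocal classes, J p E and j P e, are the parental types, so the F1 was J p E / j P e.
The two rarest classes, j p E and J P e, are the double crossovers. Comparing them with the parentals, only the j allele has switched, so j is the middle locus and the order is p – j – e.
p–j: (261 + 69)/2091 = 0.1578; j–e: (488 + 69)/2091 = 0.2664.
Expected DCO frequency = 0.1578 × 0.2664 ≈ 0.04204; observed = 69/2091 ≈ 0.03300.
Coefficient of coincidence = 0.03300/0.04204 ≈ 0.785; interference = 1 − 0.785 = 0.215.

0.215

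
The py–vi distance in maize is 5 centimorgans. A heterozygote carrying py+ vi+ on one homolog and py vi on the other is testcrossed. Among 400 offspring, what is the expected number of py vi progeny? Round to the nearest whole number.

A map distance of 5 centimorgans corresponds to a recombination frequency of 0.050.
The F1 is py+ vi+ / py vi, so py vi is a parental gamete class with expected frequency (1 − r)/2 = 0.950/2 = 0.4750.
Expected number = 0.4750 × 400 = 190.00 ≈ 190.

190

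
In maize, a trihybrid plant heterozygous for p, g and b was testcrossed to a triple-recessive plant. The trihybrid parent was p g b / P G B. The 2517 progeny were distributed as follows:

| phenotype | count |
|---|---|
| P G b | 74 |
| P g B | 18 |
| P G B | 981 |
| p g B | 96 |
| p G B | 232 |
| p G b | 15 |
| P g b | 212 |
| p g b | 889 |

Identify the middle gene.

The two rarest classes, p G b and P g B, are the double crossovers. Comparing them with the parentals, only the g allele has switched, so g is the middle locus and the order is p – g – b.

g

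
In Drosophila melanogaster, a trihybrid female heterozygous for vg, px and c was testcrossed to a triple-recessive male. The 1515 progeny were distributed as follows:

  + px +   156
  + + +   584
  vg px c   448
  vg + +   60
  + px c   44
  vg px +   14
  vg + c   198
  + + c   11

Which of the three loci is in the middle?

The two most frequent reciprocal classes, + + + and vg px c, are the parental types, so the F1 was + + + / vg px c.
The two rarest classes, + + c and vg px +, are the double crossovers. Comparing them with the parentals, only the c allele has switched, so c is the middle locus and the order is px – c – vg.

c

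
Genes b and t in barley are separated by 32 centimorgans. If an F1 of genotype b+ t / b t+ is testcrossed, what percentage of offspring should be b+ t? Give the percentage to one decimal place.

34.0%

A map distance of 32 centimorgans corresponds to a recombination frequency of 0.320.
The F1 is b+ t / b t+, so b+ t is a parental gamete class with expected frequency (1 − r)/2 = 0.680/2 = 0.3400.
That is 0.3400 = 34.0% of the progeny.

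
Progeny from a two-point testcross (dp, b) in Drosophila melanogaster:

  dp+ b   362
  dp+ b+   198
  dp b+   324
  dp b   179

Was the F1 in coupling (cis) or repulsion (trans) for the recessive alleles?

The two most frequent classes are dp+ b (362) and dp b+ (324); these are the parental (non-recombinant) types.
So the F1 carried dp+ b on one chromosome and dp b+ on the other — the recessive alleles are on opposite chromosomes (trans / repulsion).

trans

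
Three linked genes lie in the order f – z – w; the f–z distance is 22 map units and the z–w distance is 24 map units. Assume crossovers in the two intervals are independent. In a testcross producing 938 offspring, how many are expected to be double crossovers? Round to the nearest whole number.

Map distances give recombination frequencies of 0.220 and 0.240 for the two intervals.
With no interference, expected double-crossover frequency = 0.220 × 0.240 = 0.05280.
Expected number = 0.05280 × 938 = 49.53 ≈ 50.

50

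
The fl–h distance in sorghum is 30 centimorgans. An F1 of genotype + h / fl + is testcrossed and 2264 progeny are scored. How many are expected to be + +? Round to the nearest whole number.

340

A map distance of 30 centimorgans corresponds to a recombination frequency of 0.300.
The F1 is + h / fl +, so + + is a recombinant gamete class with expected frequency r/2 = 0.300/2 = 0.1500.
Expected number = 0.1500 × 2264 = 339.60 ≈ 340.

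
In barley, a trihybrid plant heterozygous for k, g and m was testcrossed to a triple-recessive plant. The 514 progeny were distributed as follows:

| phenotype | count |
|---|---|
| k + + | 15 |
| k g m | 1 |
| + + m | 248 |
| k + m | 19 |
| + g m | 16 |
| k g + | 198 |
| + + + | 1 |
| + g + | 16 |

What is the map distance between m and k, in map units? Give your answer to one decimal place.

The two most frequent reciprocal classes, k g + and + + m, are the parental types, so the F1 was k g + / + + m.
The two rarest classes, k g m and + + +, are the double crossovers. Comparing them with the parentals, only the m allele has switched, so m is the middle locus and the order is g – m – k.
Crossovers in the m–k interval produce the single-crossover classes + g + and k + m (16 + 19 = 35) plus the double crossovers (2).
RF(m–k) = (35 + 2) / 514 = 37/514 = 0.0720 → 7.2 map units.

7.2 map units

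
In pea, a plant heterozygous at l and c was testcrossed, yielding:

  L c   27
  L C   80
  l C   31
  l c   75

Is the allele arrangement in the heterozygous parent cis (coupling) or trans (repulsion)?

The two most frequent classes are L C (80) and l c (75); these are the parental (non-recombinant) types.
So the F1 carried L C on one chromosome and l c on the other — the recessive alleles are on the same chromosome (cis / coupling).

cis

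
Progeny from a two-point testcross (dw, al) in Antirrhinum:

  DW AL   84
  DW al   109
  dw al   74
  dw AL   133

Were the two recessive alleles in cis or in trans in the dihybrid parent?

The two most frequent classes are DW al (109) and dw AL (133); these are the parental (non-recombinant) types.
So the F1 carried DW al on one chromosome and dw AL on the other — the recessive alleles are on opposite chromosomes (trans / repulsion).

trans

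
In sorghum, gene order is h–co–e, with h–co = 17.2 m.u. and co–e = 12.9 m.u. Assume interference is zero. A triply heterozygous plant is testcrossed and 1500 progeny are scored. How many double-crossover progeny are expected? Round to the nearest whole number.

Map distances give recombination frequencies of 0.172 and 0.129 for the two intervals.
With no interference, expected double-crossover frequency = 0.172 × 0.129 = 0.02219.
Expected number = 0.02219 × 1500 = 33.28 ≈ 33.

33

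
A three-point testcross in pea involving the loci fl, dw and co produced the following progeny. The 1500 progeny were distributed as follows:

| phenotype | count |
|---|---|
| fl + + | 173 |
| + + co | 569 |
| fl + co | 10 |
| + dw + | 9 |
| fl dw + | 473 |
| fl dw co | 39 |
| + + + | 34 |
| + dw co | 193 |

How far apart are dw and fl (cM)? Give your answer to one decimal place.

25.7 cM

The two most frequent reciprocal classes, + + co and fl dw +, are the parental types, so the F1 was + + co / fl dw +.
The two rarest classes, fl + co and + dw +, are the double crossovers. Comparing them with the parentals, only the fl allele has switched, so fl is the middle locus and the order is co – fl – dw.
Crossovers in the fl–dw interval produce the single-crossover classes + dw co and fl + + (193 + 173 = 366) plus the double crossovers (19).
RF(fl–dw) = (366 + 19) / 1500 = 385/1500 = 0.2567 → 25.7 cM.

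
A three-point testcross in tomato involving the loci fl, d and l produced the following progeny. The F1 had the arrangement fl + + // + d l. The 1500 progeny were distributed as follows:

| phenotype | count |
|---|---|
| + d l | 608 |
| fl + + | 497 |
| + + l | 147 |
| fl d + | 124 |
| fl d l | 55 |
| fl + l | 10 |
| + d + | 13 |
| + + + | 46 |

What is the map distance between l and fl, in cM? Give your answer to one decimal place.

The two rarest classes, fl + l and + d +, are the double crossovers. Comparing them with the parentals, only the l allele has switched, so l is the middle locus and the order is d – l – fl.
Crossovers in the l–fl interval produce the single-crossover classes + + + and fl d l (46 + 55 = 101) plus the double crossovers (23).
RF(l–fl) = (101 + 23) / 1500 = 124/1500 = 0.0827 → 8.3 cM.

8.3 cM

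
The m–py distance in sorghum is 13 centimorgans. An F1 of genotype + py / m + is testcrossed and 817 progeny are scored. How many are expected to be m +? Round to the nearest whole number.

355

A map distance of 13 centimorgans corresponds to a recombination frequency of 0.130.
The F1 is + py / m +, so m + is a parental gamete class with expected frequency (1 − r)/2 = 0.870/2 = 0.4350.
Expected number = 0.4350 × 817 = 355.39 ≈ 355.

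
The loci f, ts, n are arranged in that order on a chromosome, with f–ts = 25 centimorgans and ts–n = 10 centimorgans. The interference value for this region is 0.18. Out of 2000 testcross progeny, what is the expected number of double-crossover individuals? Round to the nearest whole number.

41

Map distances give recombination frequencies of 0.250 and 0.100 for the two intervals.
With interference 0.18 (so coincidence = 0.82), expected double-crossover frequency = 0.250 × 0.100 × 0.82 = 0.02050.
Expected number = 0.02050 × 2000 = 41.00 ≈ 41.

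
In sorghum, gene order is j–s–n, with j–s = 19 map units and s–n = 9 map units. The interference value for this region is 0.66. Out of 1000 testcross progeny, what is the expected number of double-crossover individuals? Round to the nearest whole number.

Map distances give recombination frequencies of 0.190 and 0.090 for the two intervals.
With interference 0.66 (so coincidence = 0.34), expected double-crossover frequency = 0.190 × 0.090 × 0.34 = 0.00581.
Expected number = 0.00581 × 1000 = 5.81 ≈ 6.

6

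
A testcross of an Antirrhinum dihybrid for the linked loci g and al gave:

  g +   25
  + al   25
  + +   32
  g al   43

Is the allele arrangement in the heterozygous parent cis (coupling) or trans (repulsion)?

cis

The two most frequent classes are + + (32) and g al (43); these are the parental (non-recombinant) types.
So the F1 carried + + on one chromosome and g al on the other — the recessive alleles are on the same chromosome (cis / coupling).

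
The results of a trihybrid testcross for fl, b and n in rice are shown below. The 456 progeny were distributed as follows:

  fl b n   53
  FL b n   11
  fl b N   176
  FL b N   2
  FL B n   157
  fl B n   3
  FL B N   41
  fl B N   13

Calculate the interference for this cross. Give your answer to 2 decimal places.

0.21

The two most frequent reciprocal classes, fl b N and FL B n, are the parental types, so the F1 was fl b N / FL B n.
The two rarest classes, FL b N and fl B n, are the double crossovers. Comparing them with the parentals, only the fl allele has switched, so fl is the middle locus and the order is n – fl – b.
n–fl: (94 + 5)/456 = 0.2171; fl–b: (24 + 5)/456 = 0.0636.
Expected DCO frequency = 0.2171 × 0.0636 ≈ 0.01381; observed = 5/456 ≈ 0.01096.
Coefficient of coincidence = 0.01096/0.01381 ≈ 0.79; interference = 1 − 0.79 = 0.21.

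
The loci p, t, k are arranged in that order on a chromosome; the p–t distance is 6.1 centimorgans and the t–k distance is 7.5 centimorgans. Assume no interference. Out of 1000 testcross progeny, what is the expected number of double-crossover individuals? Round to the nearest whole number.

Map distances give recombination frequencies of 0.061 and 0.075 for the two intervals.
With no interference, expected double-crossover frequency = 0.061 × 0.075 = 0.00458.
Expected number = 0.00458 × 1000 = 4.58 ≈ 5.

5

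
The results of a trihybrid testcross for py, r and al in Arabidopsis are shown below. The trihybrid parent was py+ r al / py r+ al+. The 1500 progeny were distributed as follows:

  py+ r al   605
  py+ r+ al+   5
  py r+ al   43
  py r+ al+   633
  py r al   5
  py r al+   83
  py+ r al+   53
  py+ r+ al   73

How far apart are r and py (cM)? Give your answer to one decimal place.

The two rarest classes, py r al and py+ r+ al+, are the double crossovers. Comparing them with the parentals, only the py allele has switched, so py is the middle locus and the order is r – py – al.
Crossovers in the r–py interval produce the single-crossover classes py+ r+ al and py r al+ (73 + 83 = 156) plus the double crossovers (10).
RF(r–py) = (156 + 10) / 1500 = 166/1500 = 0.1107 → 11.1 cM.

11.1 cM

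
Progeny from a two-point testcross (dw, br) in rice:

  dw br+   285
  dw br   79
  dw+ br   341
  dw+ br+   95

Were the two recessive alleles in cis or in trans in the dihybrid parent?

trans

The two most frequent classes are dw+ br (341) and dw br+ (285); these are the parental (non-recombinant) types.
So the F1 carried dw+ br on one chromosome and dw br+ on the other — the recessive alleles are on opposite chromosomes (trans / repulsion).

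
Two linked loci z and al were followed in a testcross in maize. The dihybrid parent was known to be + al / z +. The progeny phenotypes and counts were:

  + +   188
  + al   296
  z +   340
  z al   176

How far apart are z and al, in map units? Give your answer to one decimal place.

36.4 map units

The recombinant classes are + + and z al: 188 + 176 = 364.
Recombination frequency = 364/1000 = 0.3640 ≈ 36.4%, i.e. 36.4 map units.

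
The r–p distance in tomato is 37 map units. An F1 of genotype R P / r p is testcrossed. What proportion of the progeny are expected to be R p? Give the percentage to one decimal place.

A map distance of 37 map units corresponds to a recombination frequency of 0.370.
The F1 is R P / r p, so R p is a recombinant gamete class with expected frequency r/2 = 0.370/2 = 0.1850.
That is 0.1850 = 18.5% of the progeny.

18.5%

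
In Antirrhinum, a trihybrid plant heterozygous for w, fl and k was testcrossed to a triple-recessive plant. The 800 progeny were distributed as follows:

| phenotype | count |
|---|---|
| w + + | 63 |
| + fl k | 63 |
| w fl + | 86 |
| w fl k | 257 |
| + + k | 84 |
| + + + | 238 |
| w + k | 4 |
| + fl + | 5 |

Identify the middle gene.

fl

The two most frequent reciprocal classes, + + + and w fl k, are the parental types, so the F1 was + + + / w fl k.
The two rarest classes, + fl + and w + k, are the double crossovers. Comparing them with the parentals, only the fl allele has switched, so fl is the middle locus and the order is w – fl – k.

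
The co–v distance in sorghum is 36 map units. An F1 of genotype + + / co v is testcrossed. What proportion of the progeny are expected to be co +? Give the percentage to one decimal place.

18.0%

A map distance of 36 map units corresponds to a recombination frequency of 0.360.
The F1 is + + / co v, so co + is a recombinant gamete class with expected frequency r/2 = 0.360/2 = 0.1800.
That is 0.1800 = 18.0% of the progeny.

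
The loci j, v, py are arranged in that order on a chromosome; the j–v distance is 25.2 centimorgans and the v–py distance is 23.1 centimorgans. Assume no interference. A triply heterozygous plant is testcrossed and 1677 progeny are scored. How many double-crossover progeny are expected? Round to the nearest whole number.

Map distances give recombination frequencies of 0.252 and 0.231 for the two intervals.
With no interference, expected double-crossover frequency = 0.252 × 0.231 = 0.05821.
Expected number = 0.05821 × 1677 = 97.62 ≈ 98.

98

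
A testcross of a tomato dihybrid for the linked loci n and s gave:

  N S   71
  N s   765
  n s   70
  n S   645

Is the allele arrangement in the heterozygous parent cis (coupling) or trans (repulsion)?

The two most frequent classes are N s (765) and n S (645); these are the parental (non-recombinant) types.
So the F1 carried N s on one chromosome and n S on the other — the recessive alleles are on opposite chromosomes (trans / repulsion).

trans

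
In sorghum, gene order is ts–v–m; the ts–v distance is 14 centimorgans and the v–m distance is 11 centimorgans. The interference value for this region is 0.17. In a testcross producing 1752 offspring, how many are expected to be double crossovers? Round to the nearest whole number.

22

Map distances give recombination frequencies of 0.140 and 0.110 for the two intervals.
With interference 0.17 (so coincidence = 0.83), expected double-crossover frequency = 0.140 × 0.110 × 0.83 = 0.01278.
Expected number = 0.01278 × 1752 = 22.39 ≈ 22.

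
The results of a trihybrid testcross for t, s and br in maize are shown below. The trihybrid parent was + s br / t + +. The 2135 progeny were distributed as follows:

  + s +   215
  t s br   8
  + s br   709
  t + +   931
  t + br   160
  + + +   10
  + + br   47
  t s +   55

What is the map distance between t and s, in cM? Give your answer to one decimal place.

5.6 cM

The two rarest classes, t s br and + + +, are the double crossovers. Comparing them with the parentals, only the t allele has switched, so t is the middle locus and the order is s – t – br.
Crossovers in the s–t interval produce the single-crossover classes + + br and t s + (47 + 55 = 102) plus the double crossovers (18).
RF(s–t) = (102 + 18) / 2135 = 120/2135 = 0.0562 → 5.6 cM.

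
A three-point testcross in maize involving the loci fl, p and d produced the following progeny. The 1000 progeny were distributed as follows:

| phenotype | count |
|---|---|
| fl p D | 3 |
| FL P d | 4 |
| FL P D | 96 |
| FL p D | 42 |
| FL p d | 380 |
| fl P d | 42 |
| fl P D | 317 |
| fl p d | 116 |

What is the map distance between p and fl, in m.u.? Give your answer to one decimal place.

21.9 m.u.

The two most frequent reciprocal classes, FL p d and fl P D, are the parental types, so the F1 was FL p d / fl P D.
The two rarest classes, FL P d and fl p D, are the double crossovers. Comparing them with the parentals, only the p allele has switched, so p is the middle locus and the order is d – p – fl.
Crossovers in the p–fl interval produce the single-crossover classes fl p d and FL P D (116 + 96 = 212) plus the double crossovers (7).
RF(p–fl) = (212 + 7) / 1000 = 219/1000 = 0.2190 → 21.9 m.u.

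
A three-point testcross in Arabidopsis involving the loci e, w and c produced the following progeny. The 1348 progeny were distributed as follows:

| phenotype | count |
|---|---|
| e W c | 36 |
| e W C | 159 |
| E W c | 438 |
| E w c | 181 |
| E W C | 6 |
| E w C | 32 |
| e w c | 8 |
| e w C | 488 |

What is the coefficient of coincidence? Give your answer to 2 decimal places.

The two most frequent reciprocal classes, E W c and e w C, are the parental types, so the F1 was E W c / e w C.
The two rarest classes, E W C and e w c, are the double crossovers. Comparing them with the parentals, only the c allele has switched, so c is the middle locus and the order is w – c – e.
w–c: (340 + 14)/1348 = 0.2626; c–e: (68 + 14)/1348 = 0.0608.
Expected DCO frequency = 0.2626 × 0.0608 ≈ 0.01597; observed = 14/1348 ≈ 0.01039.
Coefficient of coincidence = 0.01039/0.01597 ≈ 0.65.

0.65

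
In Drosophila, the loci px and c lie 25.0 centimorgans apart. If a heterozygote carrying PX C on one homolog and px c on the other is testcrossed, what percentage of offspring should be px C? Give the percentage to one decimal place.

A map distance of 25.0 centimorgans corresponds to a recombination frequency of 0.250.
The F1 is PX C / px c, so px C is a recombinant gamete class with expected frequency r/2 = 0.250/2 = 0.1250.
That is 0.1250 = 12.5% of the progeny.

12.5%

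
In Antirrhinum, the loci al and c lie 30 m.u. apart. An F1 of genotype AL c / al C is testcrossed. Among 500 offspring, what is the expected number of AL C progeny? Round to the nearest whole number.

A map distance of 30 m.u. corresponds to a recombination frequency of 0.300.
The F1 is AL c / al C, so AL C is a recombinant gamete class with expected frequency r/2 = 0.300/2 = 0.1500.
Expected number = 0.1500 × 500 = 75.00 ≈ 75.

75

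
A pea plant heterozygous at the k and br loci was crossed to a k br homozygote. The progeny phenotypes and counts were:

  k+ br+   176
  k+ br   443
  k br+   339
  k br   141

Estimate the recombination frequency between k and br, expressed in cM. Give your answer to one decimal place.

28.8 cM

The two most frequent classes, k+ br (443) and k br+ (339), are the parental types, so the F1 was k+ br / k br+.
The recombinant classes are k+ br+ and k br: 176 + 141 = 317.
Recombination frequency = 317/1099 = 0.2884 ≈ 28.8%, i.e. 28.8 cM.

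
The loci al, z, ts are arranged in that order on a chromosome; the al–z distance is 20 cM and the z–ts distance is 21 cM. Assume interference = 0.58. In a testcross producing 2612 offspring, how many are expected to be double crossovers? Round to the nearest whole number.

46

Map distances give recombination frequencies of 0.200 and 0.210 for the two intervals.
With interference 0.58 (so coincidence = 0.42), expected double-crossover frequency = 0.200 × 0.210 × 0.42 = 0.01764.
Expected number = 0.01764 × 2612 = 46.08 ≈ 46.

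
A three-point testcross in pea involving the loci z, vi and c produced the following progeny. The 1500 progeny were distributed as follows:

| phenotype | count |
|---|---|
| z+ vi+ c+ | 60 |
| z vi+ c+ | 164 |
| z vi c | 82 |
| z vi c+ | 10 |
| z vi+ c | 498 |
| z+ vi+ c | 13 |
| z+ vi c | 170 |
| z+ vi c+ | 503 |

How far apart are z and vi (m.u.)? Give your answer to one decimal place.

The two most frequent reciprocal classes, z vi+ c and z+ vi c+, are the parental types, so the F1 was z vi+ c / z+ vi c+.
The two rarest classes, z+ vi+ c and z vi c+, are the double crossovers. Comparing them with the parentals, only the z allele has switched, so z is the middle locus and the order is vi – z – c.
Crossovers in the vi–z interval produce the single-crossover classes z vi c and z+ vi+ c+ (82 + 60 = 142) plus the double crossovers (23).
RF(vi–z) = (142 + 23) / 1500 = 165/1500 = 0.1100 → 11.0 m.u.

11.0 m.u.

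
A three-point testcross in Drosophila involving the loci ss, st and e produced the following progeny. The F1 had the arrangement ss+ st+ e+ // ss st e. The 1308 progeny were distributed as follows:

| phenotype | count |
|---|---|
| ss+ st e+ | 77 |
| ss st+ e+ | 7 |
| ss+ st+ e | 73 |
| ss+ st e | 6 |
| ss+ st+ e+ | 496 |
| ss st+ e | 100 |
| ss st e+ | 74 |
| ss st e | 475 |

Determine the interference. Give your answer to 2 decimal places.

The two rarest classes, ss st+ e+ and ss+ st e, are the double crossovers. Comparing them with the parentals, only the ss allele has switched, so ss is the middle locus and the order is e – ss – st.
e–ss: (147 + 13)/1308 = 0.1223; ss–st: (177 + 13)/1308 = 0.1453.
Expected DCO frequency = 0.1223 × 0.1453 ≈ 0.01777; observed = 13/1308 ≈ 0.00994.
Coefficient of coincidence = 0.00994/0.01777 ≈ 0.56; interference = 1 − 0.56 = 0.44.

0.44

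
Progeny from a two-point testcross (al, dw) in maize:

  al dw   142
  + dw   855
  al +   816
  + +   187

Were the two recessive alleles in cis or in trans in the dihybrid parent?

The two most frequent classes are + dw (855) and al + (816); these are the parental (non-recombinant) types.
So the F1 carried + dw on one chromosome and al + on the other — the recessive alleles are on opposite chromosomes (trans / repulsion).

trans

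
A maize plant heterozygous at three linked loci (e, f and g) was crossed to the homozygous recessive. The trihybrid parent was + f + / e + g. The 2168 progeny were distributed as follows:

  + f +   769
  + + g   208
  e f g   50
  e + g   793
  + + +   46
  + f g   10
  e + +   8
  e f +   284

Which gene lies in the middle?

g

The two rarest classes, + f g and e + +, are the double crossovers. Comparing them with the parentals, only the g allele has switched, so g is the middle locus and the order is f – g – e.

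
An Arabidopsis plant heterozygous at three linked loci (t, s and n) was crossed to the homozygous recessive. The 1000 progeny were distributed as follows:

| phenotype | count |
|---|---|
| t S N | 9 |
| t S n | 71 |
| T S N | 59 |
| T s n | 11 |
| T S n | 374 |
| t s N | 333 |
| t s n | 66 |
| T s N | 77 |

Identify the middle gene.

The two most frequent reciprocal classes, t s N and T S n, are the parental types, so the F1 was t s N / T S n.
The two rarest classes, t S N and T s n, are the double crossovers. Comparing them with the parentals, only the s allele has switched, so s is the middle locus and the order is n – s – t.

s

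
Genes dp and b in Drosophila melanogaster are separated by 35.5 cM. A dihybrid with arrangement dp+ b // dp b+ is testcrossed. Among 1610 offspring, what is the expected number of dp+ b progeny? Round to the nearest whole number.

A map distance of 35.5 cM corresponds to a recombination frequency of 0.355.
The F1 is dp+ b / dp b+, so dp+ b is a parental gamete class with expected frequency (1 − r)/2 = 0.645/2 = 0.3225.
Expected number = 0.3225 × 1610 = 519.23 ≈ 519.

519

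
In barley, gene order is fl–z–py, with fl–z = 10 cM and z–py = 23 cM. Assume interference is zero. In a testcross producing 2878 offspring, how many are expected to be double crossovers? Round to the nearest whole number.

66

Map distances give recombination frequencies of 0.100 and 0.230 for the two intervals.
With no interference, expected double-crossover frequency = 0.100 × 0.230 = 0.02300.
Expected number = 0.02300 × 2878 = 66.19 ≈ 66.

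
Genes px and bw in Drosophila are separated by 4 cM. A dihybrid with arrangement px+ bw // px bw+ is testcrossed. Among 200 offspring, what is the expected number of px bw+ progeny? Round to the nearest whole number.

A map distance of 4 cM corresponds to a recombination frequency of 0.040.
The F1 is px+ bw / px bw+, so px bw+ is a parental gamete class with expected frequency (1 − r)/2 = 0.960/2 = 0.4800.
Expected number = 0.4800 × 200 = 96.00 ≈ 96.

96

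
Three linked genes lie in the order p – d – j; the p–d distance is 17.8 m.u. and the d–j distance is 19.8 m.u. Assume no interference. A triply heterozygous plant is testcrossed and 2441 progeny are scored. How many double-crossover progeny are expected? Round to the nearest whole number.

Map distances give recombination frequencies of 0.178 and 0.198 for the two intervals.
With no interference, expected double-crossover frequency = 0.178 × 0.198 = 0.03524.
Expected number = 0.03524 × 2441 = 86.03 ≈ 86.

86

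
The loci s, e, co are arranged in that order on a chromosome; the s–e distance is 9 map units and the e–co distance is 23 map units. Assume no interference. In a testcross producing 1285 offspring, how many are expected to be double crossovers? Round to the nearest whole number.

27

Map distances give recombination frequencies of 0.090 and 0.230 for the two intervals.
With no interference, expected double-crossover frequency = 0.090 × 0.230 = 0.02070.
Expected number = 0.02070 × 1285 = 26.60 ≈ 27.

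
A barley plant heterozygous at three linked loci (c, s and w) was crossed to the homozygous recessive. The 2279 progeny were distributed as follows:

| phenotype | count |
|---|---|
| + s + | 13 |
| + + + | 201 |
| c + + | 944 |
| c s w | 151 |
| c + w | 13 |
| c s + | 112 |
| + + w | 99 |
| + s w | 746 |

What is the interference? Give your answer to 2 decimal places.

0.34

The two most frequent reciprocal classes, + s w and c + +, are the parental types, so the F1 was + s w / c + +.
The two rarest classes, + s + and c + w, are the double crossovers. Comparing them with the parentals, only the w allele has switched, so w is the middle locus and the order is c – w – s.
c–w: (352 + 26)/2279 = 0.1659; w–s: (211 + 26)/2279 = 0.1040.
Expected DCO frequency = 0.1659 × 0.1040 ≈ 0.01725; observed = 26/2279 ≈ 0.01141.
Coefficient of coincidence = 0.01141/0.01725 ≈ 0.66; interference = 1 − 0.66 = 0.34.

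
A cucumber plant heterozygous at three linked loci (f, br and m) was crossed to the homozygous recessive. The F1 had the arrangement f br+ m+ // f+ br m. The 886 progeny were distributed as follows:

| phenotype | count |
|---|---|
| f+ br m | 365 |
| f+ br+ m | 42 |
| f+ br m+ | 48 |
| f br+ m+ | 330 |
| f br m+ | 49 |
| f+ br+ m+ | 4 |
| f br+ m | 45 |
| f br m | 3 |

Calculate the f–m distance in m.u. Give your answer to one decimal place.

The two rarest classes, f+ br+ m+ and f br m, are the double crossovers. Comparing them with the parentals, only the f allele has switched, so f is the middle locus and the order is m – f – br.
Crossovers in the m–f interval produce the single-crossover classes f br+ m and f+ br m+ (45 + 48 = 93) plus the double crossovers (7).
RF(m–f) = (93 + 7) / 886 = 100/886 = 0.1129 → 11.3 m.u.

11.3 m.u.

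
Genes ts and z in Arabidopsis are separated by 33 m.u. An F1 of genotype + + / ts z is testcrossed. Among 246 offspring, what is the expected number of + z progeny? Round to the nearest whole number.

A map distance of 33 m.u. corresponds to a recombination frequency of 0.330.
The F1 is + + / ts z, so + z is a recombinant gamete class with expected frequency r/2 = 0.330/2 = 0.1650.
Expected number = 0.1650 × 246 = 40.59 ≈ 41.

41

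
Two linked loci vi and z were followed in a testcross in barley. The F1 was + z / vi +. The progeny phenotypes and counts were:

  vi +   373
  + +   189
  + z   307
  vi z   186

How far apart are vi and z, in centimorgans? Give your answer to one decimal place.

35.5 centimorgans

The recombinant classes are + + and vi z: 189 + 186 = 375.
Recombination frequency = 375/1055 = 0.3555 ≈ 35.5%, i.e. 35.5 centimorgans.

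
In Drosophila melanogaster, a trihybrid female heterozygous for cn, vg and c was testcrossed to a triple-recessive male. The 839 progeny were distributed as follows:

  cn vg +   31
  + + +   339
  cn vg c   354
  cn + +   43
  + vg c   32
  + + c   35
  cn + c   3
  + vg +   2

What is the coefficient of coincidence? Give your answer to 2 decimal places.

0.74

The two most frequent reciprocal classes, cn vg c and + + +, are the parental types, so the F1 was cn vg c / + + +.
The two rarest classes, cn + c and + vg +, are the double crossovers. Comparing them with the parentals, only the vg allele has switched, so vg is the middle locus and the order is cn – vg – c.
cn–vg: (75 + 5)/839 = 0.0954; vg–c: (66 + 5)/839 = 0.0846.
Expected DCO frequency = 0.0954 × 0.0846 ≈ 0.00807; observed = 5/839 ≈ 0.00596.
Coefficient of coincidence = 0.00596/0.00807 ≈ 0.74.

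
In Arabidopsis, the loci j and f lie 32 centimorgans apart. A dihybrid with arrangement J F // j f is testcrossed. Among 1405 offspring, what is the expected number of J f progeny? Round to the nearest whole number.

A map distance of 32 centimorgans corresponds to a recombination frequency of 0.320.
The F1 is J F / j f, so J f is a recombinant gamete class with expected frequency r/2 = 0.320/2 = 0.1600.
Expected number = 0.1600 × 1405 = 224.80 ≈ 225.

225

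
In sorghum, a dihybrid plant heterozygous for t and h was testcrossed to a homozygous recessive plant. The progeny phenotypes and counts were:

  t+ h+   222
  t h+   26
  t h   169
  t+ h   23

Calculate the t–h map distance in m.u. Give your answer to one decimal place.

The two most frequent classes, t+ h+ (222) and t h (169), are the parental types, so the F1 was t+ h+ / t h.
The recombinant classes are t+ h and t h+: 23 + 26 = 49.
Recombination frequency = 49/440 = 0.1114 ≈ 11.1%, i.e. 11.1 m.u.

11.1 m.u.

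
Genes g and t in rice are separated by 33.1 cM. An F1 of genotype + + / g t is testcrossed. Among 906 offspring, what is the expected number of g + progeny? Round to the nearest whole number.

150

A map distance of 33.1 cM corresponds to a recombination frequency of 0.331.
The F1 is + + / g t, so g + is a recombinant gamete class with expected frequency r/2 = 0.331/2 = 0.1655.
Expected number = 0.1655 × 906 = 149.94 ≈ 150.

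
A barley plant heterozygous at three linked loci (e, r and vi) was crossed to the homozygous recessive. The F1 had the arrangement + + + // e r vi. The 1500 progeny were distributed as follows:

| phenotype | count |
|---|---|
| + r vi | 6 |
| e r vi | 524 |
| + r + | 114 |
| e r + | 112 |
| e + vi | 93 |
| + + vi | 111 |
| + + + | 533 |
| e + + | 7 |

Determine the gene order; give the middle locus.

e

The two rarest classes, e + + and + r vi, are the double crossovers. Comparing them with the parentals, only the e allele has switched, so e is the middle locus and the order is vi – e – r.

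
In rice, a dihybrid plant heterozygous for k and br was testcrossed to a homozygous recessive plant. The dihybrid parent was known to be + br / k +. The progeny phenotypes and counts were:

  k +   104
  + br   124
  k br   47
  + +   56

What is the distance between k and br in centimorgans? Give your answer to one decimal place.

31.1 centimorgans

The recombinant classes are + + and k br: 56 + 47 = 103.
Recombination frequency = 103/331 = 0.3112 ≈ 31.1%, i.e. 31.1 centimorgans.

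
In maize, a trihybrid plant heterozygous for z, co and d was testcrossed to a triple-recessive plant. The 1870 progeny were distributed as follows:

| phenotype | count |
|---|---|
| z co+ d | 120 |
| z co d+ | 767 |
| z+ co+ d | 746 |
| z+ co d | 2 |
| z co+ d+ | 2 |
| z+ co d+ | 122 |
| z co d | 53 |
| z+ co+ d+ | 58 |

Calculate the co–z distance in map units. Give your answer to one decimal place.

13.2 map units

The two most frequent reciprocal classes, z co d+ and z+ co+ d, are the parental types, so the F1 was z co d+ / z+ co+ d.
The two rarest classes, z co+ d+ and z+ co d, are the double crossovers. Comparing them with the parentals, only the co allele has switched, so co is the middle locus and the order is d – co – z.
Crossovers in the co–z interval produce the single-crossover classes z+ co d+ and z co+ d (122 + 120 = 242) plus the double crossovers (4).
RF(co–z) = (242 + 4) / 1870 = 246/1870 = 0.1316 → 13.2 map units.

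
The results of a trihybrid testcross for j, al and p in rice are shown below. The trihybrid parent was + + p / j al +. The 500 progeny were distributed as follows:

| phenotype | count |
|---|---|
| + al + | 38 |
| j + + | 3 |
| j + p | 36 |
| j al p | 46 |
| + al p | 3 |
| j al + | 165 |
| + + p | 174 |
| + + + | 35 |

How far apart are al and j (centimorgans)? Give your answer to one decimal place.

The two rarest classes, + al p and j + +, are the double crossovers. Comparing them with the parentals, only the al allele has switched, so al is the middle locus and the order is p – al – j.
Crossovers in the al–j interval produce the single-crossover classes j + p and + al + (36 + 38 = 74) plus the double crossovers (6).
RF(al–j) = (74 + 6) / 500 = 80/500 = 0.1600 → 16.0 centimorgans.

16.0 centimorgans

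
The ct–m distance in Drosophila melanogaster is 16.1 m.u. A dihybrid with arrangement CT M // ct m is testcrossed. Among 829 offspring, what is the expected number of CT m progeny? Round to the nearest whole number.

67

A map distance of 16.1 m.u. corresponds to a recombination frequency of 0.161.
The F1 is CT M / ct m, so CT m is a recombinant gamete class with expected frequency r/2 = 0.161/2 = 0.0805.
Expected number = 0.0805 × 829 = 66.73 ≈ 67.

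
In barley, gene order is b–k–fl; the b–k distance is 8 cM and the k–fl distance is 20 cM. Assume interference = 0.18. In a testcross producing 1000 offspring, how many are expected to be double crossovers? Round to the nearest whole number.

13

Map distances give recombination frequencies of 0.080 and 0.200 for the two intervals.
With interference 0.18 (so coincidence = 0.82), expected double-crossover frequency = 0.080 × 0.200 × 0.82 = 0.01312.
Expected number = 0.01312 × 1000 = 13.12 ≈ 13.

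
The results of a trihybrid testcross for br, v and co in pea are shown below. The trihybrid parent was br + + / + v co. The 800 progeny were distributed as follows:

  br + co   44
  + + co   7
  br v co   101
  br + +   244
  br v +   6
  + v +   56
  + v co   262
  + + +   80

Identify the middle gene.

The two rarest classes, br v + and + + co, are the double crossovers. Comparing them with the parentals, only the v allele has switched, so v is the middle locus and the order is br – v – co.

v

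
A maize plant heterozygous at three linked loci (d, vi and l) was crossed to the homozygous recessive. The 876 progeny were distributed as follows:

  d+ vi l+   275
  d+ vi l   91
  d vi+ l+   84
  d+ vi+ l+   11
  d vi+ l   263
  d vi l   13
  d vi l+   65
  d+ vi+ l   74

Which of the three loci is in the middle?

vi

The two most frequent reciprocal classes, d+ vi l+ and d vi+ l, are the parental types, so the F1 was d+ vi l+ / d vi+ l.
The two rarest classes, d+ vi+ l+ and d vi l, are the double crossovers. Comparing them with the parentals, only the vi allele has switched, so vi is the middle locus and the order is l – vi – d.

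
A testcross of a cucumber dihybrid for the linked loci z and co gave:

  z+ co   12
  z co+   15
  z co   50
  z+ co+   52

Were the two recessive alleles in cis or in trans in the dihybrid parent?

cis

The two most frequent classes are z+ co+ (52) and z co (50); these are the parental (non-recombinant) types.
So the F1 carried z+ co+ on one chromosome and z co on the other — the recessive alleles are on the same chromosome (cis / coupling).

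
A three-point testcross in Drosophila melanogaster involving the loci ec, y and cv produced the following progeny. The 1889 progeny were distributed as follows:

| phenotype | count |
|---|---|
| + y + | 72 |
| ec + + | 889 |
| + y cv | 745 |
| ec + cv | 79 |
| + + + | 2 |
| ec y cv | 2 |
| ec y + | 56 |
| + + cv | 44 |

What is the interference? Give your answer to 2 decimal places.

0.53

The two most frequent reciprocal classes, ec + + and + y cv, are the parental types, so the F1 was ec + + / + y cv.
The two rarest classes, + + + and ec y cv, are the double crossovers. Comparing them with the parentals, only the ec allele has switched, so ec is the middle locus and the order is y – ec – cv.
y–ec: (100 + 4)/1889 = 0.0551; ec–cv: (151 + 4)/1889 = 0.0821.
Expected DCO frequency = 0.0551 × 0.0821 ≈ 0.00452; observed = 4/1889 ≈ 0.00212.
Coefficient of coincidence = 0.00212/0.00452 ≈ 0.47; interference = 1 − 0.47 = 0.53.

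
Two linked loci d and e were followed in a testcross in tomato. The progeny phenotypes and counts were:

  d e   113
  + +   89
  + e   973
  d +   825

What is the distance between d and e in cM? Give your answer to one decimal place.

10.1 cM

The two most frequent classes, + e (973) and d + (825), are the parental types, so the F1 was + e / d +.
The recombinant classes are + + and d e: 89 + 113 = 202.
Recombination frequency = 202/2000 = 0.1010 ≈ 10.1%, i.e. 10.1 cM.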